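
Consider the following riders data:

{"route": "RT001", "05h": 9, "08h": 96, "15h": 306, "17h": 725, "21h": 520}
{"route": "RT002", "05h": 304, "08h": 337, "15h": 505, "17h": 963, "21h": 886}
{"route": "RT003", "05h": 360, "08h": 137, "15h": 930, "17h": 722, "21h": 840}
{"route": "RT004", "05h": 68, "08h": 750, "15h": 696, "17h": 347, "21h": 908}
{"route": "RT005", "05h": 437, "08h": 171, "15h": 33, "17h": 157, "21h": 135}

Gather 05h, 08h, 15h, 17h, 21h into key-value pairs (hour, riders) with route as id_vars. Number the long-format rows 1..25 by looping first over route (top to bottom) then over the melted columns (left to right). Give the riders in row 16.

25 rows total (5 × 5). Row 16: index ⌊(16-1)/5⌋ = 3 into route → RT004; (16-1) mod 5 = 0 into the melted columns → 05h.
So row 16 is (RT004, 05h, 68); riders = 68.

68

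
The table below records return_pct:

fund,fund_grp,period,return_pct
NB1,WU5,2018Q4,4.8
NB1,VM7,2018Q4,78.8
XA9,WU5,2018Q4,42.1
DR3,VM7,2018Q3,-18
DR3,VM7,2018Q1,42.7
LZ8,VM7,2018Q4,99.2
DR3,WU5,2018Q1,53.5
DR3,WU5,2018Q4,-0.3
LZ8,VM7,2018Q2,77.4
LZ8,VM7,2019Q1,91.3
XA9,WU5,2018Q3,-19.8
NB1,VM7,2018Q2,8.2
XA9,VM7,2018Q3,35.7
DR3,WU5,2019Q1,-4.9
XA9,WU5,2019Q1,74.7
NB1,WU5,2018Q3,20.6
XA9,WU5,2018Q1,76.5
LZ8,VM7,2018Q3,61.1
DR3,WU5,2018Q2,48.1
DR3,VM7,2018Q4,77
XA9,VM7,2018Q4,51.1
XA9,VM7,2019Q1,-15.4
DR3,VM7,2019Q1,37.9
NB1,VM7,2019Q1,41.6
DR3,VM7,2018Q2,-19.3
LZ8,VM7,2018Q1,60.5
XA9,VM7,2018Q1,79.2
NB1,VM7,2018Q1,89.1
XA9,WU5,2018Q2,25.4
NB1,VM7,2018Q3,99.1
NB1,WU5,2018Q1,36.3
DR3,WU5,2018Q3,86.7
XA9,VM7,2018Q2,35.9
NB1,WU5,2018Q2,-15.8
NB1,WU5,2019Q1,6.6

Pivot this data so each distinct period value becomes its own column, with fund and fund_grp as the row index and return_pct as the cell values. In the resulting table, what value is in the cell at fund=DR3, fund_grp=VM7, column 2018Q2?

Wide layout: rows indexed by fund and fund_grp, columns are the 5 distinct period values (2018Q4, 2018Q3, 2018Q1, 2018Q2, 2019Q1).
Cell (fund=DR3, fund_grp=VM7, period=2018Q2) draws from the long row where fund=DR3, fund_grp=VM7 and period=2018Q2, which has return_pct=-19.3.

-19.3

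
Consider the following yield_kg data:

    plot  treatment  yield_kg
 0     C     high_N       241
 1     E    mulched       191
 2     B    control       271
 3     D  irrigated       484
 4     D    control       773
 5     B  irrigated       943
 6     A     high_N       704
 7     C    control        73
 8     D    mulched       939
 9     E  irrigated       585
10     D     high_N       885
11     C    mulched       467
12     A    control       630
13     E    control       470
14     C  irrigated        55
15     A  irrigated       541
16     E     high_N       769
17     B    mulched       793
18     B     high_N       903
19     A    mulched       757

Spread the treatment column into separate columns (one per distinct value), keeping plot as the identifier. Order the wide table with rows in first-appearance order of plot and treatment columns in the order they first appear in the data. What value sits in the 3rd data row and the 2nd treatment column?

793

With rows in first-appearance order of plot, row 3 is plot=B. treatment columns in first-appearance order: high_N, mulched, control, irrigated; column 2 is mulched.
Long rows with plot=B, treatment=mulched: yield_kg = 793.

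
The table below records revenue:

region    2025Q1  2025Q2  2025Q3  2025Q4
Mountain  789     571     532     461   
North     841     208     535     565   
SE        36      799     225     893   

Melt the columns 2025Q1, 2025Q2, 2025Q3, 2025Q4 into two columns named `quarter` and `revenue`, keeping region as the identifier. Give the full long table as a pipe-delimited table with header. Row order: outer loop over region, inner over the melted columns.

Each (region, column) pair becomes one row: 3 × 4 = 12 rows.
For example, (Mountain, 2025Q1) → revenue=789.

| region | quarter | revenue |
| Mountain | 2025Q1 | 789 |
| Mountain | 2025Q2 | 571 |
| Mountain | 2025Q3 | 532 |
| Mountain | 2025Q4 | 461 |
| North | 2025Q1 | 841 |
| North | 2025Q2 | 208 |
| North | 2025Q3 | 535 |
| North | 2025Q4 | 565 |
| SE | 2025Q1 | 36 |
| SE | 2025Q2 | 799 |
| SE | 2025Q3 | 225 |
| SE | 2025Q4 | 893 |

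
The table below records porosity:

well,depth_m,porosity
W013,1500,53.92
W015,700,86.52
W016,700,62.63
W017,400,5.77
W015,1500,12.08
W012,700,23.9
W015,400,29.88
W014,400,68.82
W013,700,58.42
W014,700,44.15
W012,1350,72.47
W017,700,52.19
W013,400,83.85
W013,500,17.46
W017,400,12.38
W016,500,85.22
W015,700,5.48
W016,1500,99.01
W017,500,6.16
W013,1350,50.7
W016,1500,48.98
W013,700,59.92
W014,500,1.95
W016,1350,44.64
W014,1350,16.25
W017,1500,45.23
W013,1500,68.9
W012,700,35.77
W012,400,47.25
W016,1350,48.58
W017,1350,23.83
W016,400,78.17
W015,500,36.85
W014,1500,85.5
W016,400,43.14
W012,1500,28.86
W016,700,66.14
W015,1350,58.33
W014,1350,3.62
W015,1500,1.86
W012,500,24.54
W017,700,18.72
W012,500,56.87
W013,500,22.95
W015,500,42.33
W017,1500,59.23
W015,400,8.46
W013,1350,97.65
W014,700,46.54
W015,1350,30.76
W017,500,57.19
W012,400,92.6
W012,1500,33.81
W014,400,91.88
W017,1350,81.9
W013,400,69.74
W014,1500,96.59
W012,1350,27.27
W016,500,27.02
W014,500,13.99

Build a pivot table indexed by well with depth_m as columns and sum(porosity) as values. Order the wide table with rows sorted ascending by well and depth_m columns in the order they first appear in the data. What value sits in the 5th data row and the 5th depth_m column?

112.24

With rows sorted ascending by well, row 5 is well=W016. depth_m columns in first-appearance order: 1500, 700, 400, 1350, 500; column 5 is 500.
Long rows with well=W016, depth_m=500: 85.22 + 27.02 = 112.24.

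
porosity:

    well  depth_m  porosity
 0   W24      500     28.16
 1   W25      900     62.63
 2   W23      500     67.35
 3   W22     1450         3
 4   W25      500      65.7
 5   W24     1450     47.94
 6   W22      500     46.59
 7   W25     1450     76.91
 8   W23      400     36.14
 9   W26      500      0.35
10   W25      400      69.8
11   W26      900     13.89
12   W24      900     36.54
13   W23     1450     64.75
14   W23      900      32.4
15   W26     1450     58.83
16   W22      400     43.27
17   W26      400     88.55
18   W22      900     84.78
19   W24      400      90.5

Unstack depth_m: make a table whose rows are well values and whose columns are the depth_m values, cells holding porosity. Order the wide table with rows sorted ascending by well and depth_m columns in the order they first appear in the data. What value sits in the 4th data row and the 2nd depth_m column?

62.63

With rows sorted ascending by well, row 4 is well=W25. depth_m columns in first-appearance order: 500, 900, 1450, 400; column 2 is 900.
Long rows with well=W25, depth_m=900: porosity = 62.63.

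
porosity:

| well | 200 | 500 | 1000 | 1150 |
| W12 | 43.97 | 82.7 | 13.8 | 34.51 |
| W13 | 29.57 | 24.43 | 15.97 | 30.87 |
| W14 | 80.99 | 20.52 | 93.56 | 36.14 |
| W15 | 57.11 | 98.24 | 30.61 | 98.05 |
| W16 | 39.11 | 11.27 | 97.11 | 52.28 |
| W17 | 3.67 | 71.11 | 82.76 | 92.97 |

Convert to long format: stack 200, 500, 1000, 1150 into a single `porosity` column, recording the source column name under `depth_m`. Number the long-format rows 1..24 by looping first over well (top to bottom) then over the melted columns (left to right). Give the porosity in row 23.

24 rows total (6 × 4). Row 23: index ⌊(23-1)/4⌋ = 5 into well → W17; (23-1) mod 4 = 2 into the melted columns → 1000.
So row 23 is (W17, 1000, 82.76); porosity = 82.76.

82.76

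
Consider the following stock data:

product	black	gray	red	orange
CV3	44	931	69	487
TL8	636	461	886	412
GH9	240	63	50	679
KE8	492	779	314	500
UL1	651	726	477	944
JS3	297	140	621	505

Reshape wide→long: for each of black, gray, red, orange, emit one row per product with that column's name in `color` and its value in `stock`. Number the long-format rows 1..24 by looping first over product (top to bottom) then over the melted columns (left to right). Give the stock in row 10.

63

24 rows total (6 × 4). Row 10: index ⌊(10-1)/4⌋ = 2 into product → GH9; (10-1) mod 4 = 1 into the melted columns → gray.
So row 10 is (GH9, gray, 63); stock = 63.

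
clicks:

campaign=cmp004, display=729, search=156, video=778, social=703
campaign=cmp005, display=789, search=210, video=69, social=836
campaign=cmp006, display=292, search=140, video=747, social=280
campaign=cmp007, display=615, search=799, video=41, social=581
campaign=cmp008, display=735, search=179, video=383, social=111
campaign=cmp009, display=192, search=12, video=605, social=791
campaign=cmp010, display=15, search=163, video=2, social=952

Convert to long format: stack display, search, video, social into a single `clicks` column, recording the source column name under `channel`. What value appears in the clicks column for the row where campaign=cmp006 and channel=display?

Unpivoting turns each (campaign, wide-column) pair into one long row.
The wide cell at row cmp006, column display holds 292, so the long row (cmp006, display) has clicks=292.

292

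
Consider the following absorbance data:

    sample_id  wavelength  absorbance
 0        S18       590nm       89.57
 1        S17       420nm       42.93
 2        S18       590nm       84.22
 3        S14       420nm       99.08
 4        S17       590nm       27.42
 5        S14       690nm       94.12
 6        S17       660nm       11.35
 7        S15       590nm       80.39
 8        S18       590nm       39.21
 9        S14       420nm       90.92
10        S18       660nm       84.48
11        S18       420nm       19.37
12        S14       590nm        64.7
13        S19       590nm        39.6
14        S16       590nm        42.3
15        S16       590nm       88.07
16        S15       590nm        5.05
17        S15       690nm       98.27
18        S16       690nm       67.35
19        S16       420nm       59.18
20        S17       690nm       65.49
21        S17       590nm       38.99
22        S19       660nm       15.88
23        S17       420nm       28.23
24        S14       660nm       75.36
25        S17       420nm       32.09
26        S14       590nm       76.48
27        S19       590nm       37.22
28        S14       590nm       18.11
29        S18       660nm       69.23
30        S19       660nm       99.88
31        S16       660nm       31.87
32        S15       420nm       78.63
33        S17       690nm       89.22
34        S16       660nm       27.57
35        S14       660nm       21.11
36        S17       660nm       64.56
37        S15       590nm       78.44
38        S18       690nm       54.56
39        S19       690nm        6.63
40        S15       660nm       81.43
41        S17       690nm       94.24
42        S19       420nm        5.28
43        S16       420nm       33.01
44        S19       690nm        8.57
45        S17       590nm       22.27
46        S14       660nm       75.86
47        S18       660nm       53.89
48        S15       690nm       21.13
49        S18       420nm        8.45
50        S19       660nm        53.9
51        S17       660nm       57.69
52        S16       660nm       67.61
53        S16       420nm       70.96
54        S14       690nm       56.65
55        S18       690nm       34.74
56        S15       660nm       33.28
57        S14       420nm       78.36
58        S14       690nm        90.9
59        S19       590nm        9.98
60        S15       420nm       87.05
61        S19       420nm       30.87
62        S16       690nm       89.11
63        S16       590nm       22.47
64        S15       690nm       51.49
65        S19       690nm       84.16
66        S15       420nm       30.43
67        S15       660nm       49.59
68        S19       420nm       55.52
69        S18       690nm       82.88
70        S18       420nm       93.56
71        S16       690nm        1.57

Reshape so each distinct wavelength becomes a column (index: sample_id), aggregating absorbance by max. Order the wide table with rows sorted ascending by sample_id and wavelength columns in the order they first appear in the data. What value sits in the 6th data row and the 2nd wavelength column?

With rows sorted ascending by sample_id, row 6 is sample_id=S19. wavelength columns in first-appearance order: 590nm, 420nm, 690nm, 660nm; column 2 is 420nm.
Long rows with sample_id=S19, wavelength=420nm: max(5.28, 30.87, 55.52) = 55.52.

55.52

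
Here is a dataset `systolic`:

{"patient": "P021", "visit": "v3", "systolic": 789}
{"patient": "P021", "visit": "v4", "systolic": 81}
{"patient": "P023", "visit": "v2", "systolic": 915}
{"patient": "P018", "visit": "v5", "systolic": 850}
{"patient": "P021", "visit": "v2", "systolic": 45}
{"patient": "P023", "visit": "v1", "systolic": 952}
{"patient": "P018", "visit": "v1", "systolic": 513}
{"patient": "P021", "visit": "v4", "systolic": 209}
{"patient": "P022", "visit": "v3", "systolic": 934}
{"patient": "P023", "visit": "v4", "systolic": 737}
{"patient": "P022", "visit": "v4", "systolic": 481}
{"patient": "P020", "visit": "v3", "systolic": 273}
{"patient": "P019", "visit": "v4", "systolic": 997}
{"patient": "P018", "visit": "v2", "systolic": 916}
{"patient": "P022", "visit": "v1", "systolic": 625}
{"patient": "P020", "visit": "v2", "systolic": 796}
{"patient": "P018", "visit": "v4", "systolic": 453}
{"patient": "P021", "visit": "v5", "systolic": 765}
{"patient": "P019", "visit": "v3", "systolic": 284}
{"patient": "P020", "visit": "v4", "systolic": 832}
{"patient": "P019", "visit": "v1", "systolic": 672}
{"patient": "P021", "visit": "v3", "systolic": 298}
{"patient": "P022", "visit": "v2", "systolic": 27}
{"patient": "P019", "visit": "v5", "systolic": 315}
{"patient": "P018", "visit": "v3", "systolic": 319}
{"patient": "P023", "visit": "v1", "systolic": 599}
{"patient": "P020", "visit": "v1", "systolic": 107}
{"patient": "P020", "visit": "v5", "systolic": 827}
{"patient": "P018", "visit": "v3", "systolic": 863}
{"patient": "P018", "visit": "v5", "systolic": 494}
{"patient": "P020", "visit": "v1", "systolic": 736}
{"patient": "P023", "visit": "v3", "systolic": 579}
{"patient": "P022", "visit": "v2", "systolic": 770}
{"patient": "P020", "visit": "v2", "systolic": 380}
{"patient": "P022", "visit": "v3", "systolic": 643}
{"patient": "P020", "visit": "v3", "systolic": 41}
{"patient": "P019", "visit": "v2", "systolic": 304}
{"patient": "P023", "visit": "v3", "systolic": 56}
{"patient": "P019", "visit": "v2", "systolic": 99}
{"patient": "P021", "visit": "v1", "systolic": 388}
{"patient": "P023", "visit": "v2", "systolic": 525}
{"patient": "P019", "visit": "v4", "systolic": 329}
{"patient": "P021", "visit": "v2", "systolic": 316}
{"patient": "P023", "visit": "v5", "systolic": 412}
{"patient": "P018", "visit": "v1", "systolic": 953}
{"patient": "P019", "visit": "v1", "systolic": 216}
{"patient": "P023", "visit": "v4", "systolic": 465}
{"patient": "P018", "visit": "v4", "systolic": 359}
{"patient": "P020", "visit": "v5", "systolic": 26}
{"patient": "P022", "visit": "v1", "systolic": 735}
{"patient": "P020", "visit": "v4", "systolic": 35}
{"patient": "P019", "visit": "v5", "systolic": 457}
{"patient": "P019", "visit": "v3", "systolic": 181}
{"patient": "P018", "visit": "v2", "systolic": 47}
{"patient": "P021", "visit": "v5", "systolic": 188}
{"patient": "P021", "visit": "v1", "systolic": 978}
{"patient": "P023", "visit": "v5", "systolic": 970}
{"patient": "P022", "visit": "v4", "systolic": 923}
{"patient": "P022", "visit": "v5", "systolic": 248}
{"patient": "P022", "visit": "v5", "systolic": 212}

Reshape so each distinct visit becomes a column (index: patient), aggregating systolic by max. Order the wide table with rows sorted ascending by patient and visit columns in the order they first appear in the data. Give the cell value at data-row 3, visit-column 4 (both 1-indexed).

With rows sorted ascending by patient, row 3 is patient=P020. visit columns in first-appearance order: v3, v4, v2, v5, v1; column 4 is v5.
Long rows with patient=P020, visit=v5: max(827, 26) = 827.

827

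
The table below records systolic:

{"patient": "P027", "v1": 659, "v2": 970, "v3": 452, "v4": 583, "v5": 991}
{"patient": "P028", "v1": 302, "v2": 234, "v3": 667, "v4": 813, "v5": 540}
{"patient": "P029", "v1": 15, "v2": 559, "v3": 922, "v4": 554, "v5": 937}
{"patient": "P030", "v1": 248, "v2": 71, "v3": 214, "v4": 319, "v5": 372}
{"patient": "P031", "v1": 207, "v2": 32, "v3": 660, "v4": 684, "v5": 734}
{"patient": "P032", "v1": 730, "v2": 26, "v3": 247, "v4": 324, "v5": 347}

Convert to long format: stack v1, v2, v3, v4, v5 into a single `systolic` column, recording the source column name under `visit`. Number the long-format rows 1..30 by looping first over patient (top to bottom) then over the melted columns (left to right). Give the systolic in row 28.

30 rows total (6 × 5). Row 28: index ⌊(28-1)/5⌋ = 5 into patient → P032; (28-1) mod 5 = 2 into the melted columns → v3.
So row 28 is (P032, v3, 247); systolic = 247.

247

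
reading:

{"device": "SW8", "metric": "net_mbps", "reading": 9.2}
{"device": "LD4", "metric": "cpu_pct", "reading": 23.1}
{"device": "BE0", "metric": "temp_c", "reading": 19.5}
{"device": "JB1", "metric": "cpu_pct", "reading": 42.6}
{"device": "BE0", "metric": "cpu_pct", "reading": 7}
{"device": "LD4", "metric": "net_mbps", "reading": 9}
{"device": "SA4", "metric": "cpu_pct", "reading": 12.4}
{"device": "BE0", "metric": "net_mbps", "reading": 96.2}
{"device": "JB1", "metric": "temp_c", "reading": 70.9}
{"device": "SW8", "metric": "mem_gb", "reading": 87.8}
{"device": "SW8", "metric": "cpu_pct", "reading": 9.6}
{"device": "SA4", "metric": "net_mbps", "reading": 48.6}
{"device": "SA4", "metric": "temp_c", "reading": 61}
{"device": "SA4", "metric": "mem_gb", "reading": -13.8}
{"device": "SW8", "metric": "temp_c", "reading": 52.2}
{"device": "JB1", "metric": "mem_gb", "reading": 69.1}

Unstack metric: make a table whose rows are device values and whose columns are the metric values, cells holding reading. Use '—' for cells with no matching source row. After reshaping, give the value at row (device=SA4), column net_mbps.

The long row with device=SA4, metric=net_mbps has reading=48.6.

48.6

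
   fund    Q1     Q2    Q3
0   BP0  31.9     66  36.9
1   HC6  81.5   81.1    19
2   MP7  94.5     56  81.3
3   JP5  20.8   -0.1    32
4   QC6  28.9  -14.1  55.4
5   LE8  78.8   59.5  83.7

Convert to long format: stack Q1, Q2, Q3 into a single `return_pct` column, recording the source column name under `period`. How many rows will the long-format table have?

18

6 fund values × 3 melted columns = 18 rows.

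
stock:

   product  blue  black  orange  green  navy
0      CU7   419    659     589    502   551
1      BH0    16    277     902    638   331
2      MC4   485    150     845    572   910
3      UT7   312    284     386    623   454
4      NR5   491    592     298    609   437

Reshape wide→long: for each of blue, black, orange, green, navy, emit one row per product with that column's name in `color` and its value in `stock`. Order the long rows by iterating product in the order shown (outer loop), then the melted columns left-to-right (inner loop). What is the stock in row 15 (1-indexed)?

910

25 rows total (5 × 5). Row 15: index ⌊(15-1)/5⌋ = 2 into product → MC4; (15-1) mod 5 = 4 into the melted columns → navy.
So row 15 is (MC4, navy, 910); stock = 910.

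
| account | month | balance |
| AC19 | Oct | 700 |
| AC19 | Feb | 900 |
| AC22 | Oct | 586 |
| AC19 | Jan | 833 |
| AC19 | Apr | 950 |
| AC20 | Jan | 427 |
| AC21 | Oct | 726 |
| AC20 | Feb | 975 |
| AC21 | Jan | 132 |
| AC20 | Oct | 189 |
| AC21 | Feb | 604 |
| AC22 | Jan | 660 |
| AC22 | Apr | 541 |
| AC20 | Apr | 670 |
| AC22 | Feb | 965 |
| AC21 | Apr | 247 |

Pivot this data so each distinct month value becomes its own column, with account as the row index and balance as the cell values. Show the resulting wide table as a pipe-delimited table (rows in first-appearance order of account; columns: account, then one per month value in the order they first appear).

Columns: account plus the 4 distinct month values (Oct, Feb, Jan, Apr).
For example, row AC19 column Oct takes balance=700 from the long row (AC19, Oct).

| account | Oct | Feb | Jan | Apr |
| AC19 | 700 | 900 | 833 | 950 |
| AC22 | 586 | 965 | 660 | 541 |
| AC20 | 189 | 975 | 427 | 670 |
| AC21 | 726 | 604 | 132 | 247 |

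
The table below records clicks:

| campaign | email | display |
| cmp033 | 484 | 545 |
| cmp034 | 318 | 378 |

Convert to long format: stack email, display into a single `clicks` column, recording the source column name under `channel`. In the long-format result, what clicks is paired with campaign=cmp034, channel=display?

378

Unpivoting turns each (campaign, wide-column) pair into one long row.
The wide cell at row cmp034, column display holds 378, so the long row (cmp034, display) has clicks=378.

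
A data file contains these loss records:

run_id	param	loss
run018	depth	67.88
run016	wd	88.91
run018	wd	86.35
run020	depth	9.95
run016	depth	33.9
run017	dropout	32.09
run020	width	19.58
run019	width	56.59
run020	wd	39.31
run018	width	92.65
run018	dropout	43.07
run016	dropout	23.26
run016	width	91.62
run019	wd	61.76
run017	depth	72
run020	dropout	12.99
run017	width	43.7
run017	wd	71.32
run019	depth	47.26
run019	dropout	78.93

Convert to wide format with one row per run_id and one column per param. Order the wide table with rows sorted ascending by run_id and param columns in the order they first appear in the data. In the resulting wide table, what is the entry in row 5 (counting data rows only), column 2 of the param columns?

With rows sorted ascending by run_id, row 5 is run_id=run020. param columns in first-appearance order: depth, wd, dropout, width; column 2 is wd.
Long rows with run_id=run020, param=wd: loss = 39.31.

39.31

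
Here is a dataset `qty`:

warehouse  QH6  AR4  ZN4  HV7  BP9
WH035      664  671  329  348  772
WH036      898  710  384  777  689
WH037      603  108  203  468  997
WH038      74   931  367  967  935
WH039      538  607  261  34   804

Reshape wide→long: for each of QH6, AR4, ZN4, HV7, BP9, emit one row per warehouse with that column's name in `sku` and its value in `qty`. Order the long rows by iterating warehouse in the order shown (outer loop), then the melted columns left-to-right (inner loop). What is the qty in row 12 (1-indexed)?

25 rows total (5 × 5). Row 12: index ⌊(12-1)/5⌋ = 2 into warehouse → WH037; (12-1) mod 5 = 1 into the melted columns → AR4.
So row 12 is (WH037, AR4, 108); qty = 108.

108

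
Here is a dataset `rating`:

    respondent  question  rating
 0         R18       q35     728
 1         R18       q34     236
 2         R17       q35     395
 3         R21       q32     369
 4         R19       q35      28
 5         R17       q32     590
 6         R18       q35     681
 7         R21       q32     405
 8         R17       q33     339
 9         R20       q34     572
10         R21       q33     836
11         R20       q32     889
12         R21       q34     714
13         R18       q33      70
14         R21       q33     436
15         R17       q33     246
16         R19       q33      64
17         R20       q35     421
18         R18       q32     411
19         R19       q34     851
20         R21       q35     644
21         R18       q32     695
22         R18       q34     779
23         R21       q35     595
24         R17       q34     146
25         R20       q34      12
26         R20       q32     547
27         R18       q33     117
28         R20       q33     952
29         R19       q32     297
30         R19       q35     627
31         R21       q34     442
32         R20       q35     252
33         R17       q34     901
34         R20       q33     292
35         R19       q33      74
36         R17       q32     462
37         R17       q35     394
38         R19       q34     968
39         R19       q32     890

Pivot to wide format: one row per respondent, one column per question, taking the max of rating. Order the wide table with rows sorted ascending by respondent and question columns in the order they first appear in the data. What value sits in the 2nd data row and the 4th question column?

With rows sorted ascending by respondent, row 2 is respondent=R18. question columns in first-appearance order: q35, q34, q32, q33; column 4 is q33.
Long rows with respondent=R18, question=q33: max(70, 117) = 117.

117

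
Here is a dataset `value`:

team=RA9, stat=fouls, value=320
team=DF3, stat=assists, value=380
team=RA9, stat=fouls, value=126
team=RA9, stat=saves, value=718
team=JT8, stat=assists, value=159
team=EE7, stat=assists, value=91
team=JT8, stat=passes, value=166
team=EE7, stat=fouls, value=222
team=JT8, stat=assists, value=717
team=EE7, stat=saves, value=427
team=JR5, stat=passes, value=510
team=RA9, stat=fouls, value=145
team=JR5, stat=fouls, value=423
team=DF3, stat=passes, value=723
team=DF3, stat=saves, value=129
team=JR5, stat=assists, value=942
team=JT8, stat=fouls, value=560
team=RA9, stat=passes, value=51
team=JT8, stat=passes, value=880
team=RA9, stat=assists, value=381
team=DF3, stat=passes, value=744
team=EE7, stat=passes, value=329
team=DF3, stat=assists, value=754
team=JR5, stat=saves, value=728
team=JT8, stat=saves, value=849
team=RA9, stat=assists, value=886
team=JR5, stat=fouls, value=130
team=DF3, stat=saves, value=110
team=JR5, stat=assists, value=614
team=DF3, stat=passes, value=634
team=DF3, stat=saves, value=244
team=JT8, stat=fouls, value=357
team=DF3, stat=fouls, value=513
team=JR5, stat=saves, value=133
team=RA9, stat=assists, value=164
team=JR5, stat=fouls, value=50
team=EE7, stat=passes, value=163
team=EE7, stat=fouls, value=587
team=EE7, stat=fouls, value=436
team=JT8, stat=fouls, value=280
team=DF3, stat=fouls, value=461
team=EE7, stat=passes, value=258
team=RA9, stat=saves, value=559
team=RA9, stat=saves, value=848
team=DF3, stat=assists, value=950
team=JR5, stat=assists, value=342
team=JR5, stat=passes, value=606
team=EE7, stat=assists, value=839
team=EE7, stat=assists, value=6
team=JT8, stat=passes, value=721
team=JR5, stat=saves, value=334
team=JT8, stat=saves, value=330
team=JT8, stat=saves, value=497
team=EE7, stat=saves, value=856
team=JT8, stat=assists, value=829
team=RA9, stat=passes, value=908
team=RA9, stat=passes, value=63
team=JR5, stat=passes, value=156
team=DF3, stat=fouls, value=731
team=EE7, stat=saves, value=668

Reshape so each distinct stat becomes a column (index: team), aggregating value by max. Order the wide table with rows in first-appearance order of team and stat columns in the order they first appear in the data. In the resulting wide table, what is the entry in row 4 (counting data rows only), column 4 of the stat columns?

With rows in first-appearance order of team, row 4 is team=EE7. stat columns in first-appearance order: fouls, assists, saves, passes; column 4 is passes.
Long rows with team=EE7, stat=passes: max(329, 163, 258) = 329.

329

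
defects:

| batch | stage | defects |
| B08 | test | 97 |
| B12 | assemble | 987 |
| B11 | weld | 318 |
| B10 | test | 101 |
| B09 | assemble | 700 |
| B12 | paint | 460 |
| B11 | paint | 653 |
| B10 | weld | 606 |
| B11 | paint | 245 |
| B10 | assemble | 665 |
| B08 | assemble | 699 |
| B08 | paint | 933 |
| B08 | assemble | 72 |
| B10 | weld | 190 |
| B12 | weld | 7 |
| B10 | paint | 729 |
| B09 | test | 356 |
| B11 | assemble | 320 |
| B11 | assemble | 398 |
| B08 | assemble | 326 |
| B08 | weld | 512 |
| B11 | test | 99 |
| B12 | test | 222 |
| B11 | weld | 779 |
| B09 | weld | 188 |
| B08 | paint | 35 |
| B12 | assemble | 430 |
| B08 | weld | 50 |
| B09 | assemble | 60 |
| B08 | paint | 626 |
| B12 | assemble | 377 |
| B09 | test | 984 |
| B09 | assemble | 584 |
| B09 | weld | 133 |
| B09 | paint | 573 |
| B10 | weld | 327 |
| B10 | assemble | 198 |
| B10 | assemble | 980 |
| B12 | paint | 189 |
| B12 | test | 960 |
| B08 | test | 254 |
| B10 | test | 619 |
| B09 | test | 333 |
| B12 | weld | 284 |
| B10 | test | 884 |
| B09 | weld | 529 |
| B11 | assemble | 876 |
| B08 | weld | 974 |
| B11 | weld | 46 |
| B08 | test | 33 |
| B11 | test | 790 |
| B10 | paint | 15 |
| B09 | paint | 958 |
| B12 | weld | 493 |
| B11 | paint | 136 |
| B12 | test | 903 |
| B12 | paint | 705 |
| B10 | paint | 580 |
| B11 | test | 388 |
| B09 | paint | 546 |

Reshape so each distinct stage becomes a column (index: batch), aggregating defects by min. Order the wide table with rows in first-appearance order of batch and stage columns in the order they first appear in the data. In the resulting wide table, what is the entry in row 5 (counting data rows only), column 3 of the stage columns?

With rows in first-appearance order of batch, row 5 is batch=B09. stage columns in first-appearance order: test, assemble, weld, paint; column 3 is weld.
Long rows with batch=B09, stage=weld: min(188, 133, 529) = 133.

133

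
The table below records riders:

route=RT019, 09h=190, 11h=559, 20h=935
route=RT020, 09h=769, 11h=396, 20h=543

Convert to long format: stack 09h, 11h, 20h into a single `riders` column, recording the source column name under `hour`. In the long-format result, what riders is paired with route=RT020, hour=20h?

543

Unpivoting turns each (route, wide-column) pair into one long row.
The wide cell at row RT020, column 20h holds 543, so the long row (RT020, 20h) has riders=543.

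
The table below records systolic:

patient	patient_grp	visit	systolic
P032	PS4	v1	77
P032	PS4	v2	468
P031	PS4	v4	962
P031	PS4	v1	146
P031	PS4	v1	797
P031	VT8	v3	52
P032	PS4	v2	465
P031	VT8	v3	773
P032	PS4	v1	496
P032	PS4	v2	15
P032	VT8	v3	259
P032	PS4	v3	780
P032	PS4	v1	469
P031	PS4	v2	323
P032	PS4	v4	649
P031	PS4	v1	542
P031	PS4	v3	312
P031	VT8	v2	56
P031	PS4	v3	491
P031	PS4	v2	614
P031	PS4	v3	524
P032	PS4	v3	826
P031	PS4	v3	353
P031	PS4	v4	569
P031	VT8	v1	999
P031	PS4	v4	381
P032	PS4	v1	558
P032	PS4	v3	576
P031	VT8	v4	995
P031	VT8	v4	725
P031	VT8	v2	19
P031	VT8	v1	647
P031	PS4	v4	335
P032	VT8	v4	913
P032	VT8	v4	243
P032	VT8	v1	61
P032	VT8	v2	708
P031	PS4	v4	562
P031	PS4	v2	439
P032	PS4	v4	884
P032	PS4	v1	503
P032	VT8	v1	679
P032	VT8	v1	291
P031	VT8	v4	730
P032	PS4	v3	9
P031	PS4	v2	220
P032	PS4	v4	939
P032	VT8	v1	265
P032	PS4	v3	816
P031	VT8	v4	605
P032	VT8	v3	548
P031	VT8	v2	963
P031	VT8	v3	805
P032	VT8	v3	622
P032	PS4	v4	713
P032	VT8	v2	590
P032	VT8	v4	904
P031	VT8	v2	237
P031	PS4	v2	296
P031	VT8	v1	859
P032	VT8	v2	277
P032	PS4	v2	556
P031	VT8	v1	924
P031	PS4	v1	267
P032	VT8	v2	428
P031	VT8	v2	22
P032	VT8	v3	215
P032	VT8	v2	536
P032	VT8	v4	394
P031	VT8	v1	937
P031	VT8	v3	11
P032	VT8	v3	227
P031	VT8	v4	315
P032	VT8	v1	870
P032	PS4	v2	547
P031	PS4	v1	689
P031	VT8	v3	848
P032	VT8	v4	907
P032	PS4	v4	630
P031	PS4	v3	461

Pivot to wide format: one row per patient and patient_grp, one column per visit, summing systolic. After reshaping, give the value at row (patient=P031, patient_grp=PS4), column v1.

2441

Rows with patient=P031, patient_grp=PS4 and visit=v1: systolic values are 146, 797, 542, 267, 689.
146 + 797 + 542 + 267 + 689 = 2441.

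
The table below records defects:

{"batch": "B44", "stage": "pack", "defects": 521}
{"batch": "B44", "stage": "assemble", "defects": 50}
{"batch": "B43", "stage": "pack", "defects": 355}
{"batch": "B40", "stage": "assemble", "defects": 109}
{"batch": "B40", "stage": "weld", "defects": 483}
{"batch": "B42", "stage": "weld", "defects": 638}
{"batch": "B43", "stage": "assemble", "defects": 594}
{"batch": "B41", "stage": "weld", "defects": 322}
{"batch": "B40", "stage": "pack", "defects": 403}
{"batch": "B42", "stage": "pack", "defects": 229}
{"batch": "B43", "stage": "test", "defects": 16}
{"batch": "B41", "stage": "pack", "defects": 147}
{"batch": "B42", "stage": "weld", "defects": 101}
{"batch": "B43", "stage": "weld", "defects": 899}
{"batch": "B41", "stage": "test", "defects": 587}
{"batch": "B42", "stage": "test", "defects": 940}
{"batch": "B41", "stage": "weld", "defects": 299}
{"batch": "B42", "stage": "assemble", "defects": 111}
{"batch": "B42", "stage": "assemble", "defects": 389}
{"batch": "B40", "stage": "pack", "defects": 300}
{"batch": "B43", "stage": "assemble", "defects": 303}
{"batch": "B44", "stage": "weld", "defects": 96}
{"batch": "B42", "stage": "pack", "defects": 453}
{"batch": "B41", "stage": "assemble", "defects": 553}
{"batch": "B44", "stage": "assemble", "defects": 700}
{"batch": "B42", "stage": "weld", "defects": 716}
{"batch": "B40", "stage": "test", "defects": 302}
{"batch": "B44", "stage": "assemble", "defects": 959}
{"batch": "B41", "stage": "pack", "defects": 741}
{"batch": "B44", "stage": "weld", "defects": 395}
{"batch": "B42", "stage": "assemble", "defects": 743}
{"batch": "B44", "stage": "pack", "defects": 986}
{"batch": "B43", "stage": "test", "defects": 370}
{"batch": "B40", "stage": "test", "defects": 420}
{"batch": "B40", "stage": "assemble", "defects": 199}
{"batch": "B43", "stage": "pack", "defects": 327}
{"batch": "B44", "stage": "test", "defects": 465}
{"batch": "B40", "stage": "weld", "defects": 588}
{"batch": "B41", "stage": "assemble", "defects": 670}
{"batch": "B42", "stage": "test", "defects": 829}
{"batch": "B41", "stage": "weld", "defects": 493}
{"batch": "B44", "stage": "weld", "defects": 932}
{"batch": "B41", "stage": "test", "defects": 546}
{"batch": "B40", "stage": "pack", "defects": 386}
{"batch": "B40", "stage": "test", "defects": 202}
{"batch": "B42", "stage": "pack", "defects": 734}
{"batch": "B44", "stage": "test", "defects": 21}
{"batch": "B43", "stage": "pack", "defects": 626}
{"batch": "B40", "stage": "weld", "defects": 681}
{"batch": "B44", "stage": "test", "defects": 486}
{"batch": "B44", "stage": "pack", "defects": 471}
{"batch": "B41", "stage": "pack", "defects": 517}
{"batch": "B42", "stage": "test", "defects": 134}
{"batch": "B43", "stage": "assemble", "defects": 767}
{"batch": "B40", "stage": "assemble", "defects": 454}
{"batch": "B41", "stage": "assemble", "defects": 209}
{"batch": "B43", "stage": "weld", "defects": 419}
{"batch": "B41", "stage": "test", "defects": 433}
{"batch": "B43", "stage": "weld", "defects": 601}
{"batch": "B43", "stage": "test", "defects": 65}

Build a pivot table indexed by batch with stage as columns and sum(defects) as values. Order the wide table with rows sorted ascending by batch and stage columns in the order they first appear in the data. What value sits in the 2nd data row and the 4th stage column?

1566

With rows sorted ascending by batch, row 2 is batch=B41. stage columns in first-appearance order: pack, assemble, weld, test; column 4 is test.
Long rows with batch=B41, stage=test: 587 + 546 + 433 = 1566.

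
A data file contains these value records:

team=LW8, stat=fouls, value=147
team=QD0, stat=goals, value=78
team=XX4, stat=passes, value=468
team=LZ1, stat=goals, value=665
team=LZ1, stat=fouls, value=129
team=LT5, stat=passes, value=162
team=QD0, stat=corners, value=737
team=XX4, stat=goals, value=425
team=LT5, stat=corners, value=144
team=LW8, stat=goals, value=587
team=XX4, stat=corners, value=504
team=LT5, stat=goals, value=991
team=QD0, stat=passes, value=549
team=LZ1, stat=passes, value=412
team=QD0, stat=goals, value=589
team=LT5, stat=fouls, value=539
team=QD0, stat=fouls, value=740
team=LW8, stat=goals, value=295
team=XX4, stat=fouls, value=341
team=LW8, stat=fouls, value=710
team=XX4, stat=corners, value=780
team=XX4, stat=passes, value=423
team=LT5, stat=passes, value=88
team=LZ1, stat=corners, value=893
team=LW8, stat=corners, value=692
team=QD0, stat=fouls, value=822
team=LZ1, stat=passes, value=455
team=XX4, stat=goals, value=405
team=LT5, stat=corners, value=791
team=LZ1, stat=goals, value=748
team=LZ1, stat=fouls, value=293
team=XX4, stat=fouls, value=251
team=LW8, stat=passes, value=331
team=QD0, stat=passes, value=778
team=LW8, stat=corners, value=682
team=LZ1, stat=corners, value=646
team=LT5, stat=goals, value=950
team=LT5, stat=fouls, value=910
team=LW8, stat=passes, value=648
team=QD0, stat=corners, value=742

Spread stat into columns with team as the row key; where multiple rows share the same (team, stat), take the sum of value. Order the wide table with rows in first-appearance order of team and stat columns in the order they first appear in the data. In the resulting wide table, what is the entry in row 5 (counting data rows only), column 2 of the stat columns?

With rows in first-appearance order of team, row 5 is team=LT5. stat columns in first-appearance order: fouls, goals, passes, corners; column 2 is goals.
Long rows with team=LT5, stat=goals: 991 + 950 = 1941.

1941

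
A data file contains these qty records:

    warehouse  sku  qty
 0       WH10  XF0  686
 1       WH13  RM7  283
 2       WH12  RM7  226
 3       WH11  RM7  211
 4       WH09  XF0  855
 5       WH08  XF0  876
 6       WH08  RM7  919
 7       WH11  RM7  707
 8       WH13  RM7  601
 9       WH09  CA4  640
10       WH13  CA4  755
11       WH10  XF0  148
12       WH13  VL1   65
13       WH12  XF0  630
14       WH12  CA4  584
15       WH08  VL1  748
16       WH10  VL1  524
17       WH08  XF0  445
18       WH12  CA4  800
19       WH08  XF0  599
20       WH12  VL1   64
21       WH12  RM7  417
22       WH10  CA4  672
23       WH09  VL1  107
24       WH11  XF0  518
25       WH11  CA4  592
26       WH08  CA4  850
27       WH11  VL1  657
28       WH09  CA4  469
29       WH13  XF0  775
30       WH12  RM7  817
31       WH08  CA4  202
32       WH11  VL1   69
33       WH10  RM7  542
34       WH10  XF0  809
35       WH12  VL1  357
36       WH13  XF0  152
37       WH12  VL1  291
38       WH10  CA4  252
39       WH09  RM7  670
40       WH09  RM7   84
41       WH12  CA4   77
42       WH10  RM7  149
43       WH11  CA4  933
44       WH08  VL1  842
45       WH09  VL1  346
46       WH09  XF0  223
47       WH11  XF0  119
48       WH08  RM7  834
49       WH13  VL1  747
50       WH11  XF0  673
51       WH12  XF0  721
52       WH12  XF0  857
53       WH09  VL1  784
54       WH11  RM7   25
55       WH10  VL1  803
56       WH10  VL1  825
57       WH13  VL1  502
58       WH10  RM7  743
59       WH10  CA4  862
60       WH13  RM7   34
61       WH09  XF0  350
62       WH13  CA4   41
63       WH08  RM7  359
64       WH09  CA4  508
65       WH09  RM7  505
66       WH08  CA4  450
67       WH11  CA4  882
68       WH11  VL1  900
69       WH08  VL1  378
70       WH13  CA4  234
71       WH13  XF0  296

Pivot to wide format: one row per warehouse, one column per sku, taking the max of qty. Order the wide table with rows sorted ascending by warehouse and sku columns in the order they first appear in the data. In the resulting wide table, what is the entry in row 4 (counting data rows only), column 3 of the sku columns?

933

With rows sorted ascending by warehouse, row 4 is warehouse=WH11. sku columns in first-appearance order: XF0, RM7, CA4, VL1; column 3 is CA4.
Long rows with warehouse=WH11, sku=CA4: max(592, 933, 882) = 933.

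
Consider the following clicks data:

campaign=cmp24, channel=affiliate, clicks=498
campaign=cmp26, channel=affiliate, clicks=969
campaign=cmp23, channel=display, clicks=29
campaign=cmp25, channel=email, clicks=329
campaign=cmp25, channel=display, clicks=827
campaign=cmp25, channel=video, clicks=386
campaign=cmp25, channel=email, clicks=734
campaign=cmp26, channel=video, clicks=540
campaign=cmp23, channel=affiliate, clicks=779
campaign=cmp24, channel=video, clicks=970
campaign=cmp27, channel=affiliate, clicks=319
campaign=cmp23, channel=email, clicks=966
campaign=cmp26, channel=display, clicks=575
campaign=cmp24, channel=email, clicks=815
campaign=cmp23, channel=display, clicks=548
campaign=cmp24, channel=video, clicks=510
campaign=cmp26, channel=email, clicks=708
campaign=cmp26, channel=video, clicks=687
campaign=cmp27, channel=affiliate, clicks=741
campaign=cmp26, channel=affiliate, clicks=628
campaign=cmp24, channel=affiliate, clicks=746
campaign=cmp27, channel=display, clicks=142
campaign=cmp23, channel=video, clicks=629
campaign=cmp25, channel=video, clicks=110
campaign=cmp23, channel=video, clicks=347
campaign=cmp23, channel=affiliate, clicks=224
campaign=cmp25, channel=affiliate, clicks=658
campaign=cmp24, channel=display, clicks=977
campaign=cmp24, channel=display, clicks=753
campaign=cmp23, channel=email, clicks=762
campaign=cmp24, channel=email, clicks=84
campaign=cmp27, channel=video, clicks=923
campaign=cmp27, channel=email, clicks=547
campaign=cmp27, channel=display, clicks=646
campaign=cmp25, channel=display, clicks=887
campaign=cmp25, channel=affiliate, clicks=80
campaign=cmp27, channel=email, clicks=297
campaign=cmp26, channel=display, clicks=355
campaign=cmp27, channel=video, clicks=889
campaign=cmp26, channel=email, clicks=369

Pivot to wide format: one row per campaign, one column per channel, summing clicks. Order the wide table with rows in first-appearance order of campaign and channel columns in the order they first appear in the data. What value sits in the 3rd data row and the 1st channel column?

With rows in first-appearance order of campaign, row 3 is campaign=cmp23. channel columns in first-appearance order: affiliate, display, email, video; column 1 is affiliate.
Long rows with campaign=cmp23, channel=affiliate: 779 + 224 = 1003.

1003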